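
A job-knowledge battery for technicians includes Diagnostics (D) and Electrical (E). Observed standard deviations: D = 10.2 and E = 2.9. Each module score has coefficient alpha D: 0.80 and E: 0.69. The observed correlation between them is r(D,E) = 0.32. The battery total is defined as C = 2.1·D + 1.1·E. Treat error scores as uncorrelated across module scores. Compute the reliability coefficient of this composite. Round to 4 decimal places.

0.8149

Var(C) = 2.1²·10.2² + 1.1²·2.9² + 2·[2.31·10.2·2.9·0.32] = 468.993 + 43.7311 = 512.724.
Because errors are independent across components, Cov(Tᵢ,Tⱼ) = Cov(Xᵢ,Xⱼ); the off-diagonal part of the true-score variance is the same as above.
True-score variance = [2.1²·10.2²·0.80 + 1.1²·2.9²·0.69] + 43.7311 = 374.075 + 43.7311 = 417.806.
Reliability = 417.806 / 512.724 = 0.8149.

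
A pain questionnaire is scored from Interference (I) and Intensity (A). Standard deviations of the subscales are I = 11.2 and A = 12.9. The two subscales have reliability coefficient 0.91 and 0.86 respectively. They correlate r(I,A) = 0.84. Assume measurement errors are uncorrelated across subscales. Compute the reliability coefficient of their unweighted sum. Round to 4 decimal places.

Var(I+A) = 11.2² + 12.9² + 2·[11.2·12.9·0.84] = 291.85 + 242.726 = 534.576.
Under uncorrelated errors the observed covariances equal the true-score covariances, so only the own-variance terms attenuate.
True-score variance = [11.2²·0.91 + 12.9²·0.86] + 242.726 = 257.263 + 242.726 = 499.989.
Reliability = 499.989 / 534.576 = 0.9353.

0.9353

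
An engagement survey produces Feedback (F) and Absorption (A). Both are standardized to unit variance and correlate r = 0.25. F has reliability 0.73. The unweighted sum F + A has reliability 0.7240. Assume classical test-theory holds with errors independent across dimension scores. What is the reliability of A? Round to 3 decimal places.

0.580

Var(F+A) = 2 + 2·0.25 = 2.500.
True-score variance = ρ_F + ρ_A + 2·0.25, so 0.7240 = (0.73 + ρ_A + 0.50) / 2.500.
ρ_A = 0.7240·2.500 − 0.73 − 0.50 = 0.580.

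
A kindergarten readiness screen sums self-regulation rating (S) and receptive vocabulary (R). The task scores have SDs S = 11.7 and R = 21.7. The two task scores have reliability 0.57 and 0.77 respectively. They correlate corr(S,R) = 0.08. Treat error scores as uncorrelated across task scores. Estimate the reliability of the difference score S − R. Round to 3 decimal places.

Var(S−R) = 11.7² + 21.7² − 2·11.7·21.7·0.08 = 607.78 − 40.6224 = 567.158.
With uncorrelated errors the cross-covariances are all true-score covariance, so they carry over unchanged; only the diagonal terms shrink to ρᵢσᵢ².
True-score variance = [11.7²·0.57 + 21.7²·0.77] − 40.6224 = 440.613 − 40.6224 = 399.99.
Reliability = 399.99 / 567.158 = 0.705.

0.705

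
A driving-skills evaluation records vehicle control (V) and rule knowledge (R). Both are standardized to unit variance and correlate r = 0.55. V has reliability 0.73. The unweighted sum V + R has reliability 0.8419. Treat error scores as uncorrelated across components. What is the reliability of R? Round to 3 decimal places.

0.780

Var(V+R) = 2 + 2·0.55 = 3.100.
True-score variance = ρ_V + ρ_R + 2·0.55, so 0.8419 = (0.73 + ρ_R + 1.10) / 3.100.
ρ_R = 0.8419·3.100 − 0.73 − 1.10 = 0.780.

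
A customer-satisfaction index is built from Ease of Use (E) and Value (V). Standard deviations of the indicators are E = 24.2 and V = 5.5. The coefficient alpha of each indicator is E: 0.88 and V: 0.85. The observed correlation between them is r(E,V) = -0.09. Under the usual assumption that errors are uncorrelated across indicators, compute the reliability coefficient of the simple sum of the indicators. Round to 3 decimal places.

Var(E+V) = 24.2² + 5.5² + 2·[24.2·5.5·(-0.09)] = 615.89 − 23.958 = 591.932.
Because errors are independent across components, Cov(Tᵢ,Tⱼ) = Cov(Xᵢ,Xⱼ); the off-diagonal part of the true-score variance is the same as above.
True-score variance = [24.2²·0.88 + 5.5²·0.85] − 23.958 = 541.076 − 23.958 = 517.118.
Reliability = 517.118 / 591.932 = 0.874.

0.874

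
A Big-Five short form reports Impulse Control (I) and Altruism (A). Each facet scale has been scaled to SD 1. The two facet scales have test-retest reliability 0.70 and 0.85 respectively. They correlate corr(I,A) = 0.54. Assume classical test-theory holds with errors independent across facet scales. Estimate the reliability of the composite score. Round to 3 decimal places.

0.854

Var(I+A) = 2 + 2·[0.54] = 2 + 1.08 = 3.08.
Under uncorrelated errors the observed covariances equal the true-score covariances, so only the own-variance terms attenuate.
True-score variance = [0.70 + 0.85] + 1.08 = 1.55 + 1.08 = 2.63.
Reliability = 2.63 / 3.08 = 0.854.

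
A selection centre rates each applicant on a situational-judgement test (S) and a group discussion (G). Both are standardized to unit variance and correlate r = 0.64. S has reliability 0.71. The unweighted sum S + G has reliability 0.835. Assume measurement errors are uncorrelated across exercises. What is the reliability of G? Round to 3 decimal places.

0.749

Var(S+G) = 2 + 2·0.64 = 3.280.
True-score variance = ρ_S + ρ_G + 2·0.64, so 0.835 = (0.71 + ρ_G + 1.28) / 3.280.
ρ_G = 0.835·3.280 − 0.71 − 1.28 = 0.749.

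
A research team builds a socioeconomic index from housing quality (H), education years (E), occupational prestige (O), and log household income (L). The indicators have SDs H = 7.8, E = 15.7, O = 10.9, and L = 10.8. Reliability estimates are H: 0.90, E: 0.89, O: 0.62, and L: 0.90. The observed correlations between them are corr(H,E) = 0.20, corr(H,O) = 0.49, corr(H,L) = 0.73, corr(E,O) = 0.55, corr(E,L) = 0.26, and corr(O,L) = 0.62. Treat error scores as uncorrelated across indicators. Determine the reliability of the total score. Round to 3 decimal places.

Var(H+E+O+L) = 7.8² + 15.7² + 10.9² + 10.8² + 2·[7.8·15.7·0.20 + 7.8·10.9·0.49 + 7.8·10.8·0.73 + 15.7·10.9·0.55 + 15.7·10.8·0.26 + 10.9·10.8·0.62] = 542.78 + 677.681 = 1220.46.
Under uncorrelated errors the observed covariances equal the true-score covariances, so only the own-variance terms attenuate.
True-score variance = [7.8²·0.90 + 15.7²·0.89 + 10.9²·0.62 + 10.8²·0.90] + 677.681 = 452.77 + 677.681 = 1130.45.
Reliability = 1130.45 / 1220.46 = 0.926.

0.926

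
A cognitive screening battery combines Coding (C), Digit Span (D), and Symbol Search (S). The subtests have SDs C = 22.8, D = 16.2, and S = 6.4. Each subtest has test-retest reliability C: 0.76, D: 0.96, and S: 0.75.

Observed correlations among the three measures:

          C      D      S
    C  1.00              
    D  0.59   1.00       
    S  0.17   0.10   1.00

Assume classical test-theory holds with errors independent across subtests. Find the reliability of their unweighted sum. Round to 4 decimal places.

0.8906

Var(C+D+S) = 22.8² + 16.2² + 6.4² + 2·[22.8·16.2·0.59 + 22.8·6.4·0.17 + 16.2·6.4·0.10] = 823.24 + 506.194 = 1329.43.
Under uncorrelated errors the observed covariances equal the true-score covariances, so only the own-variance terms attenuate.
True-score variance = [22.8²·0.76 + 16.2²·0.96 + 6.4²·0.75] + 506.194 = 677.741 + 506.194 = 1183.93.
Reliability = 1183.93 / 1329.43 = 0.8906.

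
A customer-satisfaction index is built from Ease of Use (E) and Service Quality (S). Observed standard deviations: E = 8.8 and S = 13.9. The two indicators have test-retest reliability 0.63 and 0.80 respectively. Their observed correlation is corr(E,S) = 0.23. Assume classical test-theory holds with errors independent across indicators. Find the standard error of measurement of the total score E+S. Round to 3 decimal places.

Var(total) = 270.65 + 56.2672 = 326.917.
True-score variance = 203.355 + 56.2672 = 259.622, so reliability = 0.7942.
Error variance = 326.917 − 259.622 = 67.2948; SEM = √67.2948 = 8.203.

8.203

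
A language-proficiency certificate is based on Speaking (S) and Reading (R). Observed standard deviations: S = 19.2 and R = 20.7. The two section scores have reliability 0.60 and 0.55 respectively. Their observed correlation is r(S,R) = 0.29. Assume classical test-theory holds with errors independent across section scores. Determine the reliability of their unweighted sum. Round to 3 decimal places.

0.669

Var(S+R) = 19.2² + 20.7² + 2·[19.2·20.7·0.29] = 797.13 + 230.515 = 1027.65.
Because errors are independent across components, Cov(Tᵢ,Tⱼ) = Cov(Xᵢ,Xⱼ); the off-diagonal part of the true-score variance is the same as above.
True-score variance = [19.2²·0.60 + 20.7²·0.55] + 230.515 = 456.853 + 230.515 = 687.369.
Reliability = 687.369 / 1027.65 = 0.669.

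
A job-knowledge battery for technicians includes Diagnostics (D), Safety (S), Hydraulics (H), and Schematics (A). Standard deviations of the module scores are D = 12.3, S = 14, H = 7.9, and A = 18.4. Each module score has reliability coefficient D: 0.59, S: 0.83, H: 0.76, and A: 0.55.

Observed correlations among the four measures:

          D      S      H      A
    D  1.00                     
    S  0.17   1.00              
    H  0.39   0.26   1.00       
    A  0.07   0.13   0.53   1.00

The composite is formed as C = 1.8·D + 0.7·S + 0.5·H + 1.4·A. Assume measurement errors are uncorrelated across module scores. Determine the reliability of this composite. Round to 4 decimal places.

0.6908

Var(C) = 1.8²·12.3² + 0.7²·14² + 0.5²·7.9² + 1.4²·18.4² + 2·[1.26·12.3·14·0.17 + 0.9·12.3·7.9·0.39 + 2.52·12.3·18.4·0.07 + 0.35·14·7.9·0.26 + 0.98·14·18.4·0.13 + 0.7·7.9·18.4·0.53] = 1265.4 + 415.452 = 1680.85.
Because errors are independent across components, Cov(Tᵢ,Tⱼ) = Cov(Xᵢ,Xⱼ); the off-diagonal part of the true-score variance is the same as above.
True-score variance = [1.8²·12.3²·0.59 + 0.7²·14²·0.83 + 0.5²·7.9²·0.76 + 1.4²·18.4²·0.55] + 415.452 = 745.745 + 415.452 = 1161.2.
Reliability = 1161.2 / 1680.85 = 0.6908.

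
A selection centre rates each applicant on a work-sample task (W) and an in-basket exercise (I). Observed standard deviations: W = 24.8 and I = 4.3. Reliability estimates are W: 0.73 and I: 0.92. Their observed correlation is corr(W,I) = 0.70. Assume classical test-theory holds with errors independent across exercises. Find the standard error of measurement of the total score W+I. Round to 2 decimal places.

12.94

Var(total) = 633.53 + 149.296 = 782.826.
True-score variance = 465.99 + 149.296 = 615.286, so reliability = 0.7860.
Error variance = 782.826 − 615.286 = 167.54; SEM = √167.54 = 12.94.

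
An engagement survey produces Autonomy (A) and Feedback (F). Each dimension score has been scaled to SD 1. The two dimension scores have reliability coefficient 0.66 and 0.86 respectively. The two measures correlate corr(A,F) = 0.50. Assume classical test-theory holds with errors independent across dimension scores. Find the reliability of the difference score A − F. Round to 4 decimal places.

0.5200

Var(A−F) = 1 + 1 − 2·0.50 = 2 − 1 = 1.
Under uncorrelated errors the observed covariances equal the true-score covariances, so only the own-variance terms attenuate.
True-score variance = [0.66 + 0.86] − 1 = 1.52 − 1 = 0.52.
Reliability = 0.52 / 1 = 0.5200.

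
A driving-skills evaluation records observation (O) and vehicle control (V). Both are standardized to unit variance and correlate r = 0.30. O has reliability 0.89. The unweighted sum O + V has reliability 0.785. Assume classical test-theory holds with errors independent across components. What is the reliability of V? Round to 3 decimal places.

0.551

Var(O+V) = 2 + 2·0.30 = 2.600.
True-score variance = ρ_O + ρ_V + 2·0.30, so 0.785 = (0.89 + ρ_V + 0.60) / 2.600.
ρ_V = 0.785·2.600 − 0.89 − 0.60 = 0.551.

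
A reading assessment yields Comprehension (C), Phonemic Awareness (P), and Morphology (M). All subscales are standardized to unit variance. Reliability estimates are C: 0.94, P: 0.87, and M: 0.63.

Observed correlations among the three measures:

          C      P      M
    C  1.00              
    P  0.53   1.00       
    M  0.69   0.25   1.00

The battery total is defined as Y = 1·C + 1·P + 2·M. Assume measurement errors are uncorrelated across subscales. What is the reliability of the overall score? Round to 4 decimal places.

0.8457

Var(Y) = 1 + 1 + 2² + 2·[0.53 + 2·0.69 + 2·0.25] = 6 + 4.82 = 10.82.
Because errors are independent across components, Cov(Tᵢ,Tⱼ) = Cov(Xᵢ,Xⱼ); the off-diagonal part of the true-score variance is the same as above.
True-score variance = [0.94 + 0.87 + 2²·0.63] + 4.82 = 4.33 + 4.82 = 9.15.
Reliability = 9.15 / 10.82 = 0.8457.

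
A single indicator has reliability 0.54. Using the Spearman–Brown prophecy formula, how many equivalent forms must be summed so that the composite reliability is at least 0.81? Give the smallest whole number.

k ≥ ρ*(1−ρ₁)/(ρ₁(1−ρ*)) = 0.81·0.46 / (0.54·0.19) = 3.632.
Smallest integer k = 4.

4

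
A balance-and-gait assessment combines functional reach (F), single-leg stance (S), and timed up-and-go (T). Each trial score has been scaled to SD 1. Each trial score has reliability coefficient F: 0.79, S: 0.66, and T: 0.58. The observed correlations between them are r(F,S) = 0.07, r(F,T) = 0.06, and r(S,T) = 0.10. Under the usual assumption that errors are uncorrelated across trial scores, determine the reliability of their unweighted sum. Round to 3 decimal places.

0.720

Var(F+S+T) = 3 + 2·[0.07 + 0.06 + 0.10] = 3 + 0.46 = 3.46.
With uncorrelated errors the cross-covariances are all true-score covariance, so they carry over unchanged; only the diagonal terms shrink to ρᵢσᵢ².
True-score variance = [0.79 + 0.66 + 0.58] + 0.46 = 2.03 + 0.46 = 2.49.
Reliability = 2.49 / 3.46 = 0.720.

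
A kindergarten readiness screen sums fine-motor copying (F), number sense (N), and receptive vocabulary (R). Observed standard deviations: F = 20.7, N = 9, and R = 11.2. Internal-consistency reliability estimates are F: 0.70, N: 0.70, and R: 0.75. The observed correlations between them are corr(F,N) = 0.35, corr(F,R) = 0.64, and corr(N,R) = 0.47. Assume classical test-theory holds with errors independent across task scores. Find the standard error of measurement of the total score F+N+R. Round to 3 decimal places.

Var(total) = 634.93 + 521.917 = 1156.85.
True-score variance = 450.723 + 521.917 = 972.64, so reliability = 0.8408.
Error variance = 1156.85 − 972.64 = 184.207; SEM = √184.207 = 13.572.

13.572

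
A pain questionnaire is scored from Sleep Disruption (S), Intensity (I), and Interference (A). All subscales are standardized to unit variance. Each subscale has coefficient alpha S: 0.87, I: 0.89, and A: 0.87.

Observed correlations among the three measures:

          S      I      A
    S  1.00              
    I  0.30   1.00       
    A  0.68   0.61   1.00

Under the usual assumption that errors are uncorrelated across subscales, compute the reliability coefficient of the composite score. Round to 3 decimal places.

Var(S+I+A) = 3 + 2·[0.30 + 0.68 + 0.61] = 3 + 3.18 = 6.18.
Because errors are independent across components, Cov(Tᵢ,Tⱼ) = Cov(Xᵢ,Xⱼ); the off-diagonal part of the true-score variance is the same as above.
True-score variance = [0.87 + 0.89 + 0.87] + 3.18 = 2.63 + 3.18 = 5.81.
Reliability = 5.81 / 6.18 = 0.940.

0.940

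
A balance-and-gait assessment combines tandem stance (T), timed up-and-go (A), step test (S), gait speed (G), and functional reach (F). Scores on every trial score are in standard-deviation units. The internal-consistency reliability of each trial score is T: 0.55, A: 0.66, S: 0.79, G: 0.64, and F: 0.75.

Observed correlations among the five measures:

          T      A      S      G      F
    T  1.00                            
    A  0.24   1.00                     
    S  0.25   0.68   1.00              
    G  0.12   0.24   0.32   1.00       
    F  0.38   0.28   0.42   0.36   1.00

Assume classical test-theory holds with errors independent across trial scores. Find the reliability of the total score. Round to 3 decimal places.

Var(T+A+S+G+F) = 5 + 2·[0.24 + 0.25 + 0.12 + 0.38 + 0.68 + 0.24 + 0.28 + 0.32 + 0.42 + 0.36] = 5 + 6.58 = 11.58.
Under uncorrelated errors the observed covariances equal the true-score covariances, so only the own-variance terms attenuate.
True-score variance = [0.55 + 0.66 + 0.79 + 0.64 + 0.75] + 6.58 = 3.39 + 6.58 = 9.97.
Reliability = 9.97 / 11.58 = 0.861.

0.861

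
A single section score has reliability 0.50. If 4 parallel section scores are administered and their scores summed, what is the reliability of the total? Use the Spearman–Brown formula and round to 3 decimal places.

ρ_k = kρ / (1 + (k−1)ρ) = 4·0.50 / (1 + 3·0.50) = 2.000 / 2.500 = 0.800.

0.800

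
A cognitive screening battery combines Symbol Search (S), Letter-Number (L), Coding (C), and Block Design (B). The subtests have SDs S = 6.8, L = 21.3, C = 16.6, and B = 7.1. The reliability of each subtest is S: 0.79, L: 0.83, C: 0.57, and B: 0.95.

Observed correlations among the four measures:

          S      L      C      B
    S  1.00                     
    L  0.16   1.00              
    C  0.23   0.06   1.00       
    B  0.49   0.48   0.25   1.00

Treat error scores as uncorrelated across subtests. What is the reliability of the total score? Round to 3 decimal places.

Var(S+L+C+B) = 6.8² + 21.3² + 16.6² + 7.1² + 2·[6.8·21.3·0.16 + 6.8·16.6·0.23 + 6.8·7.1·0.49 + 21.3·16.6·0.06 + 21.3·7.1·0.48 + 16.6·7.1·0.25] = 825.9 + 392.128 = 1218.03.
Because errors are independent across components, Cov(Tᵢ,Tⱼ) = Cov(Xᵢ,Xⱼ); the off-diagonal part of the true-score variance is the same as above.
True-score variance = [6.8²·0.79 + 21.3²·0.83 + 16.6²·0.57 + 7.1²·0.95] + 392.128 = 618.051 + 392.128 = 1010.18.
Reliability = 1010.18 / 1218.03 = 0.829.

0.829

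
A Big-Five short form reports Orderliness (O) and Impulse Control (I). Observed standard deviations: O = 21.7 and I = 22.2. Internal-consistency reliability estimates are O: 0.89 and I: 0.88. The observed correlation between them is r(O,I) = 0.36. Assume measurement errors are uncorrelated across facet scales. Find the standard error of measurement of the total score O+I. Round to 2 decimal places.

Var(total) = 963.73 + 346.853 = 1310.58.
True-score variance = 852.791 + 346.853 = 1199.64, so reliability = 0.9154.
Error variance = 1310.58 − 1199.64 = 110.939; SEM = √110.939 = 10.53.

10.53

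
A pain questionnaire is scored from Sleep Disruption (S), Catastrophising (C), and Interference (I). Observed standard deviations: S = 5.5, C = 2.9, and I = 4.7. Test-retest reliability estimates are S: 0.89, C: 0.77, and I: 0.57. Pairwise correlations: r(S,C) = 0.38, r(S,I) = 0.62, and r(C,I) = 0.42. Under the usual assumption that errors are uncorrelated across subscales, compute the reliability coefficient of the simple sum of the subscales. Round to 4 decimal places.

Var(S+C+I) = 5.5² + 2.9² + 4.7² + 2·[5.5·2.9·0.38 + 5.5·4.7·0.62 + 2.9·4.7·0.42] = 60.75 + 55.6252 = 116.375.
Under uncorrelated errors the observed covariances equal the true-score covariances, so only the own-variance terms attenuate.
True-score variance = [5.5²·0.89 + 2.9²·0.77 + 4.7²·0.57] + 55.6252 = 45.9895 + 55.6252 = 101.615.
Reliability = 101.615 / 116.375 = 0.8732.

0.8732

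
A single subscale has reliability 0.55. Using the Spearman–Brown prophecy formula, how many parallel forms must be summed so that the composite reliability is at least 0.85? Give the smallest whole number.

k ≥ ρ*(1−ρ₁)/(ρ₁(1−ρ*)) = 0.85·0.45 / (0.55·0.15) = 4.636.
Smallest integer k = 5.

5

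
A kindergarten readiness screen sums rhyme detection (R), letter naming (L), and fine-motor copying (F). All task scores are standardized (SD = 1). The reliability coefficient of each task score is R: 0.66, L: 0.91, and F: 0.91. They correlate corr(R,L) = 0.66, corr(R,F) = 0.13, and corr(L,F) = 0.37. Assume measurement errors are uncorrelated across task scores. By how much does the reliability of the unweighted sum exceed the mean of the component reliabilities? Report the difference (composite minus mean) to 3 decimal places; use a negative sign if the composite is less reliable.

Var(sum) = 3 + 2.32 = 5.32; true-score variance = 2.48 + 2.32 = 4.8; composite reliability = 0.9023.
Mean component reliability = 0.8267.
Difference = 0.9023 − 0.8267 = 0.076.

0.076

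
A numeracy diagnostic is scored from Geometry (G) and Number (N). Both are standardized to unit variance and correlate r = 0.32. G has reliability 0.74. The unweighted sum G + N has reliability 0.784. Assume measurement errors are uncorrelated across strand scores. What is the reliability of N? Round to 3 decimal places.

0.690

Var(G+N) = 2 + 2·0.32 = 2.640.
True-score variance = ρ_G + ρ_N + 2·0.32, so 0.784 = (0.74 + ρ_N + 0.64) / 2.640.
ρ_N = 0.784·2.640 − 0.74 − 0.64 = 0.690.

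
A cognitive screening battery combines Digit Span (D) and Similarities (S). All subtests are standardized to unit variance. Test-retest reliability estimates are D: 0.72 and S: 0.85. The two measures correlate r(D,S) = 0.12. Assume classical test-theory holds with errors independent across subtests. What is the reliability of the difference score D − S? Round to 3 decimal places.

Var(D−S) = 1 + 1 − 2·0.12 = 2 − 0.24 = 1.76.
With uncorrelated errors the cross-covariances are all true-score covariance, so they carry over unchanged; only the diagonal terms shrink to ρᵢσᵢ².
True-score variance = [0.72 + 0.85] − 0.24 = 1.57 − 0.24 = 1.33.
Reliability = 1.33 / 1.76 = 0.756.

0.756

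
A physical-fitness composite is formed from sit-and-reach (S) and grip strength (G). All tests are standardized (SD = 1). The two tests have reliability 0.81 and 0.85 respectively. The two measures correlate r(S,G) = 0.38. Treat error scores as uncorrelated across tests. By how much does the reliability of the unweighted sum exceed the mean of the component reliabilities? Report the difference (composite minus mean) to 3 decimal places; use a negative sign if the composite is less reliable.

Var(sum) = 2 + 0.76 = 2.76; true-score variance = 1.66 + 0.76 = 2.42; composite reliability = 0.8768.
Mean component reliability = 0.8300.
Difference = 0.8768 − 0.8300 = 0.047.

0.047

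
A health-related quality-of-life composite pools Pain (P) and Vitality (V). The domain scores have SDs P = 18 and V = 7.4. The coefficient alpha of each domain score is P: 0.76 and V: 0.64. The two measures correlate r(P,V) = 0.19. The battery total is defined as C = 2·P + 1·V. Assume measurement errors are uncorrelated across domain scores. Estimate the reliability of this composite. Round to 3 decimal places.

Var(C) = 2²·18² + 7.4² + 2·[2·18·7.4·0.19] = 1350.76 + 101.232 = 1451.99.
Under uncorrelated errors the observed covariances equal the true-score covariances, so only the own-variance terms attenuate.
True-score variance = [2²·18²·0.76 + 7.4²·0.64] + 101.232 = 1020.01 + 101.232 = 1121.24.
Reliability = 1121.24 / 1451.99 = 0.772.

0.772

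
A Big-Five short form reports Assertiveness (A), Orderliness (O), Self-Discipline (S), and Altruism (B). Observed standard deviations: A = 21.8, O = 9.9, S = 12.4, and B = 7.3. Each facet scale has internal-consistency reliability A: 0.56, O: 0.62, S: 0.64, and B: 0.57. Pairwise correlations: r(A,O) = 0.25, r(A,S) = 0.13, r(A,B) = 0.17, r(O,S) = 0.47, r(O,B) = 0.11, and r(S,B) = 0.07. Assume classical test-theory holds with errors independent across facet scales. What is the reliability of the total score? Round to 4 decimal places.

Var(A+O+S+B) = 21.8² + 9.9² + 12.4² + 7.3² + 2·[21.8·9.9·0.25 + 21.8·12.4·0.13 + 21.8·7.3·0.17 + 9.9·12.4·0.47 + 9.9·7.3·0.11 + 12.4·7.3·0.07] = 780.3 + 376.267 = 1156.57.
With uncorrelated errors the cross-covariances are all true-score covariance, so they carry over unchanged; only the diagonal terms shrink to ρᵢσᵢ².
True-score variance = [21.8²·0.56 + 9.9²·0.62 + 12.4²·0.64 + 7.3²·0.57] + 376.267 = 455.682 + 376.267 = 831.95.
Reliability = 831.95 / 1156.57 = 0.7193.

0.7193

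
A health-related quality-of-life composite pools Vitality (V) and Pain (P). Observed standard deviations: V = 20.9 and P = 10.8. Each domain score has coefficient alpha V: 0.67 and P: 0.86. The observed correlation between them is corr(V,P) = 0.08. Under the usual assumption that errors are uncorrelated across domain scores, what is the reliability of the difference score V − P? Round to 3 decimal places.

Var(V−P) = 20.9² + 10.8² − 2·20.9·10.8·0.08 = 553.45 − 36.1152 = 517.335.
Under uncorrelated errors the observed covariances equal the true-score covariances, so only the own-variance terms attenuate.
True-score variance = [20.9²·0.67 + 10.8²·0.86] − 36.1152 = 392.973 − 36.1152 = 356.858.
Reliability = 356.858 / 517.335 = 0.690.

0.690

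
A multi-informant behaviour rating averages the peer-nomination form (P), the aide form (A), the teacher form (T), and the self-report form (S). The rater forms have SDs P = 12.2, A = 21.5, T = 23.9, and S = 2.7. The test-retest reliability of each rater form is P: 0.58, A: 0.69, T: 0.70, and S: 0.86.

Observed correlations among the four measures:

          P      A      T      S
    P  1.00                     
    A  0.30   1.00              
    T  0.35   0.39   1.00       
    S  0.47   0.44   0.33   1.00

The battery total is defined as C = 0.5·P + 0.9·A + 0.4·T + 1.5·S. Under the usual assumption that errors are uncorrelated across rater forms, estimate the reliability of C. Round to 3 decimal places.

Var(C) = 0.5²·12.2² + 0.9²·21.5² + 0.4²·23.9² + 1.5²·2.7² + 2·[0.45·12.2·21.5·0.30 + 0.2·12.2·23.9·0.35 + 0.75·12.2·2.7·0.47 + 0.36·21.5·23.9·0.39 + 1.35·21.5·2.7·0.44 + 0.6·23.9·2.7·0.33] = 519.429 + 373.671 = 893.1.
With uncorrelated errors the cross-covariances are all true-score covariance, so they carry over unchanged; only the diagonal terms shrink to ρᵢσᵢ².
True-score variance = [0.5²·12.2²·0.58 + 0.9²·21.5²·0.69 + 0.4²·23.9²·0.70 + 1.5²·2.7²·0.86] + 373.671 = 358.015 + 373.671 = 731.686.
Reliability = 731.686 / 893.1 = 0.819.

0.819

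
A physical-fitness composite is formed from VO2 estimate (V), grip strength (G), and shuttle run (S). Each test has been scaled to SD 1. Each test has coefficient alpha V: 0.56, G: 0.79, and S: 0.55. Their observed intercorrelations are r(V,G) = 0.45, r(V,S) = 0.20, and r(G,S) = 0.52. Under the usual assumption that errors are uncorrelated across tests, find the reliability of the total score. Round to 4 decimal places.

0.7940

Var(V+G+S) = 3 + 2·[0.45 + 0.20 + 0.52] = 3 + 2.34 = 5.34.
Under uncorrelated errors the observed covariances equal the true-score covariances, so only the own-variance terms attenuate.
True-score variance = [0.56 + 0.79 + 0.55] + 2.34 = 1.9 + 2.34 = 4.24.
Reliability = 4.24 / 5.34 = 0.7940.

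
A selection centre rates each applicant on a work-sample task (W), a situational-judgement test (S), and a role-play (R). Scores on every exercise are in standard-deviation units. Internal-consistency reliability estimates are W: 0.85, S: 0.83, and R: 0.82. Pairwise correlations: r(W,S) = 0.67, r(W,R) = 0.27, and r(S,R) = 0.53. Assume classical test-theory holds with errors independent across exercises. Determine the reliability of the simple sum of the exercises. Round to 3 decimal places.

Var(W+S+R) = 3 + 2·[0.67 + 0.27 + 0.53] = 3 + 2.94 = 5.94.
Under uncorrelated errors the observed covariances equal the true-score covariances, so only the own-variance terms attenuate.
True-score variance = [0.85 + 0.83 + 0.82] + 2.94 = 2.5 + 2.94 = 5.44.
Reliability = 5.44 / 5.94 = 0.916.

0.916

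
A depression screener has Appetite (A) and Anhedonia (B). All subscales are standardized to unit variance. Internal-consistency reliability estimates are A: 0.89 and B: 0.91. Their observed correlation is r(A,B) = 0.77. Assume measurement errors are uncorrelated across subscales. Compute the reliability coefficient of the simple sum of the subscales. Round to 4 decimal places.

0.9435

Var(A+B) = 2 + 2·[0.77] = 2 + 1.54 = 3.54.
Because errors are independent across components, Cov(Tᵢ,Tⱼ) = Cov(Xᵢ,Xⱼ); the off-diagonal part of the true-score variance is the same as above.
True-score variance = [0.89 + 0.91] + 1.54 = 1.8 + 1.54 = 3.34.
Reliability = 3.34 / 3.54 = 0.9435.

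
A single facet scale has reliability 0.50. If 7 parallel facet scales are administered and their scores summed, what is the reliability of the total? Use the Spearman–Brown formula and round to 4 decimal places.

0.8750

ρ_k = kρ / (1 + (k−1)ρ) = 7·0.50 / (1 + 6·0.50) = 3.500 / 4.000 = 0.8750.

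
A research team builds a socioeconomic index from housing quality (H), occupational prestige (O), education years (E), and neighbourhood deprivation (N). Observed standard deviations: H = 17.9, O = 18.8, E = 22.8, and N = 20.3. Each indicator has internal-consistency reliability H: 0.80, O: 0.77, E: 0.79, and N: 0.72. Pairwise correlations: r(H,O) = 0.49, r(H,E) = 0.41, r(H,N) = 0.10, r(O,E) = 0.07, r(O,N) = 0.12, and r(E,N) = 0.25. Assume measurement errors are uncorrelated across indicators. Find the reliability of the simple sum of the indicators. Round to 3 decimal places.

0.864

Var(H+O+E+N) = 17.9² + 18.8² + 22.8² + 20.3² + 2·[17.9·18.8·0.49 + 17.9·22.8·0.41 + 17.9·20.3·0.10 + 18.8·22.8·0.07 + 18.8·20.3·0.12 + 22.8·20.3·0.25] = 1605.78 + 1120.15 = 2725.93.
With uncorrelated errors the cross-covariances are all true-score covariance, so they carry over unchanged; only the diagonal terms shrink to ρᵢσᵢ².
True-score variance = [17.9²·0.80 + 18.8²·0.77 + 22.8²·0.79 + 20.3²·0.72] + 1120.15 = 1235.86 + 1120.15 = 2356.
Reliability = 2356 / 2725.93 = 0.864.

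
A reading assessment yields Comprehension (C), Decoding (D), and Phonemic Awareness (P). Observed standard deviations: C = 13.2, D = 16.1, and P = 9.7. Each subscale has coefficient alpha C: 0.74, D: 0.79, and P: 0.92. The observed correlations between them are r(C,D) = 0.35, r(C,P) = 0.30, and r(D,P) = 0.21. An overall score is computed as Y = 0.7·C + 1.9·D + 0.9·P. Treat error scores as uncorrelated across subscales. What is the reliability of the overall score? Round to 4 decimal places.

0.8456

Var(Y) = 0.7²·13.2² + 1.9²·16.1² + 0.9²·9.7² + 2·[1.33·13.2·16.1·0.35 + 0.63·13.2·9.7·0.30 + 1.71·16.1·9.7·0.21] = 1097.34 + 358.417 = 1455.76.
With uncorrelated errors the cross-covariances are all true-score covariance, so they carry over unchanged; only the diagonal terms shrink to ρᵢσᵢ².
True-score variance = [0.7²·13.2²·0.74 + 1.9²·16.1²·0.79 + 0.9²·9.7²·0.92] + 358.417 = 872.536 + 358.417 = 1230.95.
Reliability = 1230.95 / 1455.76 = 0.8456.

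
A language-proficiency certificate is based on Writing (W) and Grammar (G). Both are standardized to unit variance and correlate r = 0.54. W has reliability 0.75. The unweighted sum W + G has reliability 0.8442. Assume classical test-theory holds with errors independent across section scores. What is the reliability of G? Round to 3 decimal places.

0.770

Var(W+G) = 2 + 2·0.54 = 3.080.
True-score variance = ρ_W + ρ_G + 2·0.54, so 0.8442 = (0.75 + ρ_G + 1.08) / 3.080.
ρ_G = 0.8442·3.080 − 0.75 − 1.08 = 0.770.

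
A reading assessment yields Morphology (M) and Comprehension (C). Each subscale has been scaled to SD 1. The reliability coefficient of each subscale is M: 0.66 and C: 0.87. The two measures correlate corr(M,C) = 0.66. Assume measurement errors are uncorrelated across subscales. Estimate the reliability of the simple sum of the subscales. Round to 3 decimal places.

0.858

Var(M+C) = 2 + 2·[0.66] = 2 + 1.32 = 3.32.
With uncorrelated errors the cross-covariances are all true-score covariance, so they carry over unchanged; only the diagonal terms shrink to ρᵢσᵢ².
True-score variance = [0.66 + 0.87] + 1.32 = 1.53 + 1.32 = 2.85.
Reliability = 2.85 / 3.32 = 0.858.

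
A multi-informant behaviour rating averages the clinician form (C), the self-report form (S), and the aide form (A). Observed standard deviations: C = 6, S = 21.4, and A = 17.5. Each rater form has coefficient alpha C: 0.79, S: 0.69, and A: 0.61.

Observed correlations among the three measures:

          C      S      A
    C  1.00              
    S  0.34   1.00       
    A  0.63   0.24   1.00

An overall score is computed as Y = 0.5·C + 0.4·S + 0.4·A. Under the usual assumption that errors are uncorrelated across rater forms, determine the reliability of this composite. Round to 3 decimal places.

0.786

Var(Y) = 0.5²·6² + 0.4²·21.4² + 0.4²·17.5² + 2·[0.2·6·21.4·0.34 + 0.2·6·17.5·0.63 + 0.16·21.4·17.5·0.24] = 131.274 + 72.684 = 203.958.
Because errors are independent across components, Cov(Tᵢ,Tⱼ) = Cov(Xᵢ,Xⱼ); the off-diagonal part of the true-score variance is the same as above.
True-score variance = [0.5²·6²·0.79 + 0.4²·21.4²·0.69 + 0.4²·17.5²·0.61] + 72.684 = 87.5588 + 72.684 = 160.243.
Reliability = 160.243 / 203.958 = 0.786.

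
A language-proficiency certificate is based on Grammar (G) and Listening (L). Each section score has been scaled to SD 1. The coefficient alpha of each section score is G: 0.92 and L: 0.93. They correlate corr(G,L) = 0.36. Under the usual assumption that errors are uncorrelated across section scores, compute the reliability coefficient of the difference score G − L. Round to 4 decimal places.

Var(G−L) = 1 + 1 − 2·0.36 = 2 − 0.72 = 1.28.
Under uncorrelated errors the observed covariances equal the true-score covariances, so only the own-variance terms attenuate.
True-score variance = [0.92 + 0.93] − 0.72 = 1.85 − 0.72 = 1.13.
Reliability = 1.13 / 1.28 = 0.8828.

0.8828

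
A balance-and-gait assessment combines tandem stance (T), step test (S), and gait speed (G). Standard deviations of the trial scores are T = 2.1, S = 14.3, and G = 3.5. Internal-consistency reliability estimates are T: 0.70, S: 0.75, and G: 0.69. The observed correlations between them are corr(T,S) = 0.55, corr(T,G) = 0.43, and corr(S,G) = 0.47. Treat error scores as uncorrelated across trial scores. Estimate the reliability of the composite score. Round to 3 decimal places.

0.817

Var(T+S+G) = 2.1² + 14.3² + 3.5² + 2·[2.1·14.3·0.55 + 2.1·3.5·0.43 + 14.3·3.5·0.47] = 221.15 + 86.401 = 307.551.
Because errors are independent across components, Cov(Tᵢ,Tⱼ) = Cov(Xᵢ,Xⱼ); the off-diagonal part of the true-score variance is the same as above.
True-score variance = [2.1²·0.70 + 14.3²·0.75 + 3.5²·0.69] + 86.401 = 164.907 + 86.401 = 251.308.
Reliability = 251.308 / 307.551 = 0.817.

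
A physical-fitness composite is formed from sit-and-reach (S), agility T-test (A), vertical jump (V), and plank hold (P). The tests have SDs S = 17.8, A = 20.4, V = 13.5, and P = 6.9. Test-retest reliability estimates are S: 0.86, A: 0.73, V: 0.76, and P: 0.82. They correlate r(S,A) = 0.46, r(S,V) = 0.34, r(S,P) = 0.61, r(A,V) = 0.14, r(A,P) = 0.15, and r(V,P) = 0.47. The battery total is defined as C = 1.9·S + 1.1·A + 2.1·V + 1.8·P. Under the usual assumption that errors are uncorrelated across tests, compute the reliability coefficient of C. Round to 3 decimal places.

0.898

Var(C) = 1.9²·17.8² + 1.1²·20.4² + 2.1²·13.5² + 1.8²·6.9² + 2·[2.09·17.8·20.4·0.46 + 3.99·17.8·13.5·0.34 + 3.42·17.8·6.9·0.61 + 2.31·20.4·13.5·0.14 + 1.98·20.4·6.9·0.15 + 3.78·13.5·6.9·0.47] = 2605.32 + 2455.36 = 5060.69.
With uncorrelated errors the cross-covariances are all true-score covariance, so they carry over unchanged; only the diagonal terms shrink to ρᵢσᵢ².
True-score variance = [1.9²·17.8²·0.86 + 1.1²·20.4²·0.73 + 2.1²·13.5²·0.76 + 1.8²·6.9²·0.82] + 2455.36 = 2088.57 + 2455.36 = 4543.94.
Reliability = 4543.94 / 5060.69 = 0.898.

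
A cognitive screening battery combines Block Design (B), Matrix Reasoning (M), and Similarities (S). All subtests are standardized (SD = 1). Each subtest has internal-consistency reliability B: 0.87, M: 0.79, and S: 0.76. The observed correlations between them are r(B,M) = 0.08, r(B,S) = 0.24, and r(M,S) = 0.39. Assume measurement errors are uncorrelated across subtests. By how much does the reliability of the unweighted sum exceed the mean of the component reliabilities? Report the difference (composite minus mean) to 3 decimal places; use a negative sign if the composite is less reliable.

Var(sum) = 3 + 1.42 = 4.42; true-score variance = 2.42 + 1.42 = 3.84; composite reliability = 0.8688.
Mean component reliability = 0.8067.
Difference = 0.8688 − 0.8067 = 0.062.

0.062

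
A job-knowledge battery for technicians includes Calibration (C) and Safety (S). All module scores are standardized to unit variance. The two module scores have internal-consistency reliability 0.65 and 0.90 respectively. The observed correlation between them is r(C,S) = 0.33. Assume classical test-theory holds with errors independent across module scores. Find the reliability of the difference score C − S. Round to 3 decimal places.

Var(C−S) = 1 + 1 − 2·0.33 = 2 − 0.66 = 1.34.
Because errors are independent across components, Cov(Tᵢ,Tⱼ) = Cov(Xᵢ,Xⱼ); the off-diagonal part of the true-score variance is the same as above.
True-score variance = [0.65 + 0.90] − 0.66 = 1.55 − 0.66 = 0.89.
Reliability = 0.89 / 1.34 = 0.664.

0.664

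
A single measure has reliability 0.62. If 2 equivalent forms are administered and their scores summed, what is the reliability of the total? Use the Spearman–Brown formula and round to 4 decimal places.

0.7654

ρ_k = kρ / (1 + (k−1)ρ) = 2·0.62 / (1 + 1·0.62) = 1.240 / 1.620 = 0.7654.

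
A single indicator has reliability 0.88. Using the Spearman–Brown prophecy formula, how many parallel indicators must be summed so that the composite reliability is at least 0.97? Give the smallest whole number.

k ≥ ρ*(1−ρ₁)/(ρ₁(1−ρ*)) = 0.97·0.12 / (0.88·0.03) = 4.409.
Smallest integer k = 5.

5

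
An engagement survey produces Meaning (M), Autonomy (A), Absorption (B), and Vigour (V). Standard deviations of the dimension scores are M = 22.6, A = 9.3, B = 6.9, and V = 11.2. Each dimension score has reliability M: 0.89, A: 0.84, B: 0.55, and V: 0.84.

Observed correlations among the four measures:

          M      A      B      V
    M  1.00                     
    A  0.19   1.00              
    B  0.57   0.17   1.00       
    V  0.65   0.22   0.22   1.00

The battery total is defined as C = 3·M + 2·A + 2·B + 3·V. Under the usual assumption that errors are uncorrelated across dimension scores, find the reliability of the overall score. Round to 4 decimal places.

0.9270

Var(C) = 3²·22.6² + 2²·9.3² + 2²·6.9² + 3²·11.2² + 2·[6·22.6·9.3·0.19 + 6·22.6·6.9·0.57 + 9·22.6·11.2·0.65 + 4·9.3·6.9·0.17 + 6·9.3·11.2·0.22 + 6·6.9·11.2·0.22] = 6262.2 + 5073.62 = 11335.8.
Because errors are independent across components, Cov(Tᵢ,Tⱼ) = Cov(Xᵢ,Xⱼ); the off-diagonal part of the true-score variance is the same as above.
True-score variance = [3²·22.6²·0.89 + 2²·9.3²·0.84 + 2²·6.9²·0.55 + 3²·11.2²·0.84] + 5073.62 = 5434.86 + 5073.62 = 10508.5.
Reliability = 10508.5 / 11335.8 = 0.9270.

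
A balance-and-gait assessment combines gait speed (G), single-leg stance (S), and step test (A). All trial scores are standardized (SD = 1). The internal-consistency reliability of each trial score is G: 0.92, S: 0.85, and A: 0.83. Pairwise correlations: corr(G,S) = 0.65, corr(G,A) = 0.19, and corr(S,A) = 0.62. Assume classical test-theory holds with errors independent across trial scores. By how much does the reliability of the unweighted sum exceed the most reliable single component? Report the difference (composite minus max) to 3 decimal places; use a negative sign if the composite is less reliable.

0.012

Var(sum) = 3 + 2.92 = 5.92; true-score variance = 2.6 + 2.92 = 5.52; composite reliability = 0.9324.
Max component reliability = 0.9200.
Difference = 0.9324 − 0.9200 = 0.012.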